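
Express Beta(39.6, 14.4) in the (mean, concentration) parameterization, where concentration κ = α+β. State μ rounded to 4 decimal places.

μ = 0.7333, κ = 54.0

κ = α+β = 39.6+14.4 = 54.0; μ = α/κ = 39.6/54.0 = 0.7333.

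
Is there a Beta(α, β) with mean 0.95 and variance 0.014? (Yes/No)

For any Beta, Var(X) < E[X]·(1−E[X]).
Here μ(1−μ) = 0.95×0.05 = 0.0475, and 0.014 < 0.0475.

Yes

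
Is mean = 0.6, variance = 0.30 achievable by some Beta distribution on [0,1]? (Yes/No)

No

The Beta variance bound is σ² < μ(1−μ).
Here μ(1−μ) = 0.6×0.4 = 0.24, and 0.30 ≥ 0.24.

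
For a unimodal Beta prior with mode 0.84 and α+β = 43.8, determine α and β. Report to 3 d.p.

α = 36.112, β = 7.688

For α,β>1 the mode is (α−1)/(α+β−2), so α = mode·(κ−2)+1 = 0.84×41.8+1 = 36.112.
And β = (1−mode)·(κ−2)+1 = 0.16×41.8+1 = 7.688.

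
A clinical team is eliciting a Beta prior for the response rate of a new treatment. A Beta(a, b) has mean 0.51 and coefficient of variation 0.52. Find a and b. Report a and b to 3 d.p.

a = 1.302, b = 1.251

σ = CV·μ = 0.52×0.51 = 0.26520, so σ² = 0.070331.
s+1 = μ(1−μ)/σ² = 0.2499/0.070331 = 3.5532, so s = a+b = 2.5532.
a = μs = 1.302, b = (1−μ)s = 1.251.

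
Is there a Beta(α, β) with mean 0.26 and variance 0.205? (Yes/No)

No

The Beta variance bound is σ² < μ(1−μ).
Here μ(1−μ) = 0.26×0.74 = 0.1924, and 0.205 ≥ 0.1924.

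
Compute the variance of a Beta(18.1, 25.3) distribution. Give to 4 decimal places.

Var = αβ/[(α+β)²(α+β+1)] = (18.1×25.3)/(43.4²×44.4) = 457.93/83630.064 = 0.0055.

0.0055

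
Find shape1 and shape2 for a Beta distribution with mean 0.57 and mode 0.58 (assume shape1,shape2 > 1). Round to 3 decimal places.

With s = shape1+shape2: μ = shape1/s and mode = (shape1−1)/(s−2). Eliminating shape1 = μs,
μs − 1 = m(s−2) ⇒ s(μ−m) = 1−2m ⇒ s = -0.16/-0.01 = 16.0000.
So shape1 = μs = 9.120, shape2 = (1−μ)s = 6.880.

shape1 = 9.120, shape2 = 6.880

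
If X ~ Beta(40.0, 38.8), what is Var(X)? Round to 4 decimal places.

0.0031

Var = αβ/[(α+β)²(α+β+1)] = (40.0×38.8)/(78.8²×79.8) = 1552.00/495513.312 = 0.0031.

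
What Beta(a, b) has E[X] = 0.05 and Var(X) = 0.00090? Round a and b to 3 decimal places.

By moment matching, a+b = μ(1−μ)/σ² − 1 = (0.05·0.95)/0.00090 − 1 = 52.7778 − 1 = 51.7778.
Since a/(a+b) = μ, a = 0.05·51.7778 = 2.589 and b = 0.95·51.7778 = 49.189.

a = 2.589, b = 49.189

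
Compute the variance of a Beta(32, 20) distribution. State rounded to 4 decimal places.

0.0045

μ = 32/52 = 0.615385; Var = μ(1−μ)/(α+β+1) = 0.2366864/53 = 0.0045.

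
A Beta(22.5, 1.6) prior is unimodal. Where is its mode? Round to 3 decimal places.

The density x^(α−1)(1−x)^(β−1) is maximised at (α−1)/(α+β−2) = 21.5/22.1 = 0.973.

0.973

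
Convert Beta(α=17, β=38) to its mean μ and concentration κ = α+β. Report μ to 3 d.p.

μ = 0.309, κ = 55

κ = α+β = 17+38 = 55; μ = α/κ = 17/55 = 0.309.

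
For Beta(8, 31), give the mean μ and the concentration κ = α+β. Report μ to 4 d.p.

κ = α+β = 8+31 = 39; μ = α/κ = 8/39 = 0.2051.

μ = 0.2051, κ = 39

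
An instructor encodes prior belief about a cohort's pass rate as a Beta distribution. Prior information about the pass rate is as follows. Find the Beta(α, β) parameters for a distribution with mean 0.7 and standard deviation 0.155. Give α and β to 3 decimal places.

First σ² = 0.024025. Setting α = μn, β = (1−μ)n with n = α+β,
μ(1−μ)/(n+1) = 0.024025 ⇒ n+1 = 0.21/0.024025 = 8.7409 ⇒ n = 7.7409.
Hence α = 0.7×7.7409 = 5.419, β = 0.3×7.7409 = 2.322.

α = 5.419, β = 2.322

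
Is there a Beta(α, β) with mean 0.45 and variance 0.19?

For any Beta, Var(X) < E[X]·(1−E[X]).
Here μ(1−μ) = 0.45×0.55 = 0.2475, and 0.19 < 0.2475.

Yes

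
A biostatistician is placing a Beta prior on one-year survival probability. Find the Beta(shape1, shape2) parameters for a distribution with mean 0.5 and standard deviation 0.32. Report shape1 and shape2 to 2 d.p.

shape1 = 0.72, shape2 = 0.72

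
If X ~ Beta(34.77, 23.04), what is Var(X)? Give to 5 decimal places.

0.00408

Var = αβ/[(α+β)²(α+β+1)] = (34.77×23.04)/(57.81²×58.81) = 801.1008/196542.790641 = 0.00408.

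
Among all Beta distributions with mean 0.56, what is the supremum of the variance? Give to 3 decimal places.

0.246

For fixed mean μ the Beta variance is μ(1−μ)/(α+β+1), increasing as α+β decreases.
Its least upper bound (not attained) is μ(1−μ) = 0.56·0.44 = 0.246.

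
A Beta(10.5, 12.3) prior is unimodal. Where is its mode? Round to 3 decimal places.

0.457

With α,β > 1, mode = (α−1)/(α+β−2) = 9.5/20.8 = 0.457.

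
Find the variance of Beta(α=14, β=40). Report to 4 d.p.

μ = 14/54 = 0.259259; Var = μ(1−μ)/(α+β+1) = 0.1920439/55 = 0.0035.

0.0035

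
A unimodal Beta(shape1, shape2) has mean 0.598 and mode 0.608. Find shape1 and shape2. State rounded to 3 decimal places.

shape1 = 12.917, shape2 = 8.683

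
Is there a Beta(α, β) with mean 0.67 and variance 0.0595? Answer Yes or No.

Yes

The Beta variance bound is σ² < μ(1−μ).
Here μ(1−μ) = 0.67×0.33 = 0.2211, and 0.0595 < 0.2211.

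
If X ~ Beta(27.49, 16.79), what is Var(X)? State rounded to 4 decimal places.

Var = αβ/[(α+β)²(α+β+1)] = (27.49×16.79)/(44.28²×45.28) = 461.5571/88781.329152 = 0.0052.

0.0052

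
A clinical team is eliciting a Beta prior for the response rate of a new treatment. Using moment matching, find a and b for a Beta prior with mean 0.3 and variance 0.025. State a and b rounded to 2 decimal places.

Write ν = a+b; then a = μν and Var = μ(1−μ)/(ν+1).
ν = μ(1−μ)/Var − 1 = 0.21/0.025 − 1 = 7.4000.
a = 0.3·7.4000 = 2.22, b = 0.7·7.4000 = 5.18.

a = 2.22, b = 5.18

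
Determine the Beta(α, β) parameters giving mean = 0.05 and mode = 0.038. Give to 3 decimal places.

With s = α+β: μ = α/s and mode = (α−1)/(s−2). Eliminating α = μs,
μs − 1 = m(s−2) ⇒ s(μ−m) = 1−2m ⇒ s = 0.924/0.012 = 77.0000.
So α = μs = 3.850, β = (1−μ)s = 73.150.

α = 3.850, β = 73.150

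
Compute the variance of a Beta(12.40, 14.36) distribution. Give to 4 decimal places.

0.0090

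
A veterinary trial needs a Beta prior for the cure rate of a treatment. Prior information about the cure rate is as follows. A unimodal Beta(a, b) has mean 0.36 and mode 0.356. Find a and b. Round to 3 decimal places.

Let s = a+b. Mean gives a = μs = 0.36s; mode gives (a−1)/(s−2) = 0.356.
Substituting: 0.36s − 1 = 0.356(s−2) = 0.356s − 0.712, so 0.004s = 0.288 and s = 72.0000.
Then a = 0.36×72.0000 = 25.920 and b = s−a = 46.080.

a = 25.920, b = 46.080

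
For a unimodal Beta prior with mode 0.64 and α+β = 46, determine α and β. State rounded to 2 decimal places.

α = 29.16, β = 16.84

For α,β>1 the mode is (α−1)/(α+β−2), so α = mode·(κ−2)+1 = 0.64×44+1 = 29.16.
And β = (1−mode)·(κ−2)+1 = 0.36×44+1 = 16.84.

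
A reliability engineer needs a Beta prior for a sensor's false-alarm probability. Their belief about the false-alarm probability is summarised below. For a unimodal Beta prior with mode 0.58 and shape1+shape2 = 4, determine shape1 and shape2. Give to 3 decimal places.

shape1 = 2.160, shape2 = 1.840

Mode = (shape1−1)/(κ−2) with κ = shape1+shape2, so shape1−1 = 0.58·2 = 1.160.
shape1 = 2.160; shape2 = κ − shape1 = 1.840.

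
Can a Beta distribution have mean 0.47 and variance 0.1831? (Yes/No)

A Beta with mean μ has variance μ(1−μ)/(α+β+1) < μ(1−μ).
Here μ(1−μ) = 0.47×0.53 = 0.2491, and 0.1831 < 0.2491.

Yes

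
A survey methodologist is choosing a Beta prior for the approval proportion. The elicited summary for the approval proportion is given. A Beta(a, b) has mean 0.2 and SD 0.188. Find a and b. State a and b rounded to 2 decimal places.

First σ² = 0.035344. Setting a = μn, b = (1−μ)n with n = a+b,
μ(1−μ)/(n+1) = 0.035344 ⇒ n+1 = 0.16/0.035344 = 4.5269 ⇒ n = 3.5269.
Hence a = 0.2×3.5269 = 0.71, b = 0.8×3.5269 = 2.82.

a = 0.71, b = 2.82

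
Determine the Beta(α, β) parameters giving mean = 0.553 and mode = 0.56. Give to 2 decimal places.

α = 9.48, β = 7.66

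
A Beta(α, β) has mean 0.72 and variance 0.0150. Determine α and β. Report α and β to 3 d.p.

α = 8.957, β = 3.483

Let s = α+β. The Beta variance is μ(1−μ)/(s+1).
So s+1 = μ(1−μ)/σ² = (0.72×0.28)/0.0150 = 0.2016/0.0150 = 13.4400, giving s = 12.4400.
Then α = μs = 0.72×12.4400 = 8.957 and β = (1−μ)s = 0.28×12.4400 = 3.483.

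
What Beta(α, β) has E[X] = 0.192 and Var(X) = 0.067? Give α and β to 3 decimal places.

By moment matching, α+β = μ(1−μ)/σ² − 1 = (0.192·0.808)/0.067 − 1 = 2.3155 − 1 = 1.3155.
Since α/(α+β) = μ, α = 0.192·1.3155 = 0.253 and β = 0.808·1.3155 = 1.063.

α = 0.253, β = 1.063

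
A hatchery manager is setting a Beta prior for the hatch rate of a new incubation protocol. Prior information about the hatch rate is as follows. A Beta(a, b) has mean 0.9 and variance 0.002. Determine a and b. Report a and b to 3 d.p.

a = 39.600, b = 4.400

Let s = a+b. The Beta variance is μ(1−μ)/(s+1).
So s+1 = μ(1−μ)/σ² = (0.9×0.1)/0.002 = 0.09/0.002 = 45.0000, giving s = 44.0000.
Then a = μs = 0.9×44.0000 = 39.600 and b = (1−μ)s = 0.1×44.0000 = 4.400.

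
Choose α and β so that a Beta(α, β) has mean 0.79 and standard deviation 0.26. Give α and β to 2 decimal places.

Variance = 0.26² = 0.0676. The moment-matching identity α+β = μ(1−μ)/Var − 1 gives
α+β = 0.1659/0.0676 − 1 = 1.4541, so α = μ·1.4541 = 1.15 and β = (1−μ)·1.4541 = 0.31.

α = 1.15, β = 0.31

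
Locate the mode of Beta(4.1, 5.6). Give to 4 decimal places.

The density x^(α−1)(1−x)^(β−1) is maximised at (α−1)/(α+β−2) = 3.1/7.7 = 0.4026.

0.4026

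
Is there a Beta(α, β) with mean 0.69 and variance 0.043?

Yes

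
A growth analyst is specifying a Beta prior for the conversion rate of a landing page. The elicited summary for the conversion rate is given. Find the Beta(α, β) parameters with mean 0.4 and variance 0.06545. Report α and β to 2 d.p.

α = 1.07, β = 1.60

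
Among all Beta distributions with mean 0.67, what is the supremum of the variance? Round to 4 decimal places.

Var = μ(1−μ)/(α+β+1), which approaches μ(1−μ) as α+β → 0.
So the supremum is μ(1−μ) = 0.67×0.33 = 0.2211.

0.2211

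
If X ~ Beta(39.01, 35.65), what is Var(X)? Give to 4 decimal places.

0.0033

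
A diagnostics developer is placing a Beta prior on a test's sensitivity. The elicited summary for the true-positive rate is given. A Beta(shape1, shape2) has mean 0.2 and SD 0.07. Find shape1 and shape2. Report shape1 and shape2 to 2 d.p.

First σ² = 0.0049. Setting shape1 = μn, shape2 = (1−μ)n with n = shape1+shape2,
μ(1−μ)/(n+1) = 0.0049 ⇒ n+1 = 0.16/0.0049 = 32.6531 ⇒ n = 31.6531.
Hence shape1 = 0.2×31.6531 = 6.33, shape2 = 0.8×31.6531 = 25.32.

shape1 = 6.33, shape2 = 25.32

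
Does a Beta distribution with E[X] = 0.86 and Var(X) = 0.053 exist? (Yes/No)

A Beta with mean μ has variance μ(1−μ)/(α+β+1) < μ(1−μ).
Here μ(1−μ) = 0.86×0.14 = 0.1204, and 0.053 < 0.1204.

Yes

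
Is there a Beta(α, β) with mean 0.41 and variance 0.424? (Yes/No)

No

For any Beta, Var(X) < E[X]·(1−E[X]).
Here μ(1−μ) = 0.41×0.59 = 0.2419, and 0.424 ≥ 0.2419.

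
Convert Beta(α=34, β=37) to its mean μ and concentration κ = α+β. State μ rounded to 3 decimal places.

μ = 0.479, κ = 71

κ = α+β = 34+37 = 71; μ = α/κ = 34/71 = 0.479.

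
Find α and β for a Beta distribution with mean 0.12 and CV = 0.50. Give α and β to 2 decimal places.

α = 3.40, β = 24.93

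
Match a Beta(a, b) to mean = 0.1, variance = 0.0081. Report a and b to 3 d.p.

Let s = a+b. The Beta variance is μ(1−μ)/(s+1).
So s+1 = μ(1−μ)/σ² = (0.1×0.9)/0.0081 = 0.09/0.0081 = 11.1111, giving s = 10.1111.
Then a = μs = 0.1×10.1111 = 1.011 and b = (1−μ)s = 0.9×10.1111 = 9.100.

a = 1.011, b = 9.100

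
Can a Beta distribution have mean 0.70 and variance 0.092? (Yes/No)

Yes

For any Beta, Var(X) < E[X]·(1−E[X]).
Here μ(1−μ) = 0.70×0.30 = 0.2100, and 0.092 < 0.2100.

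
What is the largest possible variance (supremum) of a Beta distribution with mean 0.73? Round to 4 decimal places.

0.1971

Var = μ(1−μ)/(α+β+1), which approaches μ(1−μ) as α+β → 0.
So the supremum is μ(1−μ) = 0.73×0.27 = 0.1971.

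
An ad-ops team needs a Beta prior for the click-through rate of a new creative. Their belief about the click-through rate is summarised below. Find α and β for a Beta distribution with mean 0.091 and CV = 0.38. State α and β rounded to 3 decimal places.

σ = CV·μ = 0.38×0.091 = 0.03458, so σ² = 0.001196.
s+1 = μ(1−μ)/σ² = 0.082719/0.001196 = 69.1760, so s = α+β = 68.1760.
α = μs = 6.204, β = (1−μ)s = 61.972.

α = 6.204, β = 61.972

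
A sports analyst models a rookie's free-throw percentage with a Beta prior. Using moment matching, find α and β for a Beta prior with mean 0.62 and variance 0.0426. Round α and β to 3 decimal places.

Let s = α+β. The Beta variance is μ(1−μ)/(s+1).
So s+1 = μ(1−μ)/σ² = (0.62×0.38)/0.0426 = 0.2356/0.0426 = 5.5305, giving s = 4.5305.
Then α = μs = 0.62×4.5305 = 2.809 and β = (1−μ)s = 0.38×4.5305 = 1.722.

α = 2.809, β = 1.722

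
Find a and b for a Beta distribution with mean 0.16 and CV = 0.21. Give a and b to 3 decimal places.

σ = CV·μ = 0.21×0.16 = 0.03360, so σ² = 0.001129.
s+1 = μ(1−μ)/σ² = 0.1344/0.001129 = 119.0476, so s = a+b = 118.0476.
a = μs = 18.888, b = (1−μ)s = 99.160.

a = 18.888, b = 99.160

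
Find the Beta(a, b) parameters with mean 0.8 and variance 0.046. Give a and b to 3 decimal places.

Let s = a+b. The Beta variance is μ(1−μ)/(s+1).
So s+1 = μ(1−μ)/σ² = (0.8×0.2)/0.046 = 0.16/0.046 = 3.4783, giving s = 2.4783.
Then a = μs = 0.8×2.4783 = 1.983 and b = (1−μ)s = 0.2×2.4783 = 0.496.

a = 1.983, b = 0.496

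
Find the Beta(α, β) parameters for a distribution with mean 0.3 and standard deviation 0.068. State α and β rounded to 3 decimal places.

Variance = 0.068² = 0.004624. The moment-matching identity α+β = μ(1−μ)/Var − 1 gives
α+β = 0.21/0.004624 − 1 = 44.4152, so α = μ·44.4152 = 13.325 and β = (1−μ)·44.4152 = 31.091.

α = 13.325, β = 31.091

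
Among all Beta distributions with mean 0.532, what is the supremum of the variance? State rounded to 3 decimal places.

0.249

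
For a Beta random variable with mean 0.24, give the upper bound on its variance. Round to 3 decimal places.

For fixed mean μ the Beta variance is μ(1−μ)/(α+β+1), increasing as α+β decreases.
Its least upper bound (not attained) is μ(1−μ) = 0.24·0.76 = 0.182.

0.182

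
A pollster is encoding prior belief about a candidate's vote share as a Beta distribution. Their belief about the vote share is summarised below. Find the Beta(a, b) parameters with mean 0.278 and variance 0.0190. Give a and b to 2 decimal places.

a = 2.66, b = 6.91

By moment matching, a+b = μ(1−μ)/σ² − 1 = (0.278·0.722)/0.0190 − 1 = 10.5640 − 1 = 9.5640.
Since a/(a+b) = μ, a = 0.278·9.5640 = 2.66 and b = 0.722·9.5640 = 6.91.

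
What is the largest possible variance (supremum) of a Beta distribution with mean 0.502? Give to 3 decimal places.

Var = μ(1−μ)/(α+β+1), which approaches μ(1−μ) as α+β → 0.
So the supremum is μ(1−μ) = 0.502×0.498 = 0.250.

0.250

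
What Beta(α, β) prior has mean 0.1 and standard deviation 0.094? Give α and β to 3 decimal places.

σ² = 0.094² = 0.008836.
With s = α+β, Var = μ(1−μ)/(s+1), so s+1 = (0.1×0.9)/0.008836 = 10.1856 and s = 9.1856.
α = μs = 0.919, β = (1−μ)s = 8.267.

α = 0.919, β = 8.267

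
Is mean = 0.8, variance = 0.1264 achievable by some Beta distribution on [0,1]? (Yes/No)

Yes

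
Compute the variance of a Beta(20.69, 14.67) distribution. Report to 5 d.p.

μ = 20.69/35.36 = 0.585124; Var = μ(1−μ)/(α+β+1) = 0.2427538/36.36 = 0.00668.

0.00668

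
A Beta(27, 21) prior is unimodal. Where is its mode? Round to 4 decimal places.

0.5652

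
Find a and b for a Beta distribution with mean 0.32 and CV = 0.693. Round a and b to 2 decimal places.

Var = (CV·μ)² = (0.693×0.32)² = 0.049177.
a+b = μ(1−μ)/Var − 1 = 0.2176/0.049177 − 1 = 3.4248.
Thus a = 0.32·3.4248 = 1.10 and b = 0.68·3.4248 = 2.33.

a = 1.10, b = 2.33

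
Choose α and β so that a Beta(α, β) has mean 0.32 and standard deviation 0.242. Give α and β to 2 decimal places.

α = 0.87, β = 1.85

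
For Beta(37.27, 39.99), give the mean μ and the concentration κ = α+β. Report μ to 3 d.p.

κ = α+β = 37.27+39.99 = 77.26; μ = α/κ = 37.27/77.26 = 0.482.

μ = 0.482, κ = 77.26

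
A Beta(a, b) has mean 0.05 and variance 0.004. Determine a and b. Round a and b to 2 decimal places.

a = 0.54, b = 10.33

Let s = a+b. The Beta variance is μ(1−μ)/(s+1).
So s+1 = μ(1−μ)/σ² = (0.05×0.95)/0.004 = 0.0475/0.004 = 11.8750, giving s = 10.8750.
Then a = μs = 0.05×10.8750 = 0.54 and b = (1−μ)s = 0.95×10.8750 = 10.33.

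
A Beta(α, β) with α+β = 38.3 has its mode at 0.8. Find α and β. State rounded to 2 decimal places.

α = 30.04, β = 8.26

Mode = (α−1)/(κ−2) with κ = α+β, so α−1 = 0.8·36.3 = 29.04.
α = 30.04; β = κ − α = 8.26.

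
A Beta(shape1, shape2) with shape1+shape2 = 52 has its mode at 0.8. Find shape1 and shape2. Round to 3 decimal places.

shape1 = 41.000, shape2 = 11.000

For shape1,shape2>1 the mode is (shape1−1)/(shape1+shape2−2), so shape1 = mode·(κ−2)+1 = 0.8×50+1 = 41.000.
And shape2 = (1−mode)·(κ−2)+1 = 0.2×50+1 = 11.000.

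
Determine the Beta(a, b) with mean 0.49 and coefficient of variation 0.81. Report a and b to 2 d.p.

a = 0.29, b = 0.30

Var = (CV·μ)² = (0.81×0.49)² = 0.157530.
a+b = μ(1−μ)/Var − 1 = 0.2499/0.157530 − 1 = 0.5864.
Thus a = 0.49·0.5864 = 0.29 and b = 0.51·0.5864 = 0.30.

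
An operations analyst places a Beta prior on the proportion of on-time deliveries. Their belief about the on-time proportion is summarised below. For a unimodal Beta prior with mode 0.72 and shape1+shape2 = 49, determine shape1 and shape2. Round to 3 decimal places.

shape1 = 34.840, shape2 = 14.160

Since the density peak of Beta(shape1,shape2) is at (shape1−1)/(shape1+shape2−2),
shape1 = 1 + 0.72(49−2) = 34.840 and shape2 = 49 − 34.840 = 14.160.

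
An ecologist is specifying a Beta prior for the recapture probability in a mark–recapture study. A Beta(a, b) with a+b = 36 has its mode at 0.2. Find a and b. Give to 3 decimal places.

For a,b>1 the mode is (a−1)/(a+b−2), so a = mode·(κ−2)+1 = 0.2×34+1 = 7.800.
And b = (1−mode)·(κ−2)+1 = 0.8×34+1 = 28.200.

a = 7.800, b = 28.200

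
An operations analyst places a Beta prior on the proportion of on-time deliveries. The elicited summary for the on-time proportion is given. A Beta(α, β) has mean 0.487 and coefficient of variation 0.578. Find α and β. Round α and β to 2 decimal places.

α = 1.05, β = 1.10

σ = CV·μ = 0.578×0.487 = 0.28149, so σ² = 0.079234.
s+1 = μ(1−μ)/σ² = 0.249831/0.079234 = 3.1531, so s = α+β = 2.1531.
α = μs = 1.05, β = (1−μ)s = 1.10.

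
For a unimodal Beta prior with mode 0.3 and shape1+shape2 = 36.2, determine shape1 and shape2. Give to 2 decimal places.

shape1 = 11.26, shape2 = 24.94

Since the density peak of Beta(shape1,shape2) is at (shape1−1)/(shape1+shape2−2),
shape1 = 1 + 0.3(36.2−2) = 11.26 and shape2 = 36.2 − 11.26 = 24.94.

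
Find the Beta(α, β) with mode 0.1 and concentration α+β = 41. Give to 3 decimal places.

For α,β>1 the mode is (α−1)/(α+β−2), so α = mode·(κ−2)+1 = 0.1×39+1 = 4.900.
And β = (1−mode)·(κ−2)+1 = 0.9×39+1 = 36.100.

α = 4.900, β = 36.100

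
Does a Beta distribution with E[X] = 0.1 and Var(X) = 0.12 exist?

No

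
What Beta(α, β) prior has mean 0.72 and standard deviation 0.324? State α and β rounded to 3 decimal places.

α = 0.663, β = 0.258

First σ² = 0.104976. Setting α = μn, β = (1−μ)n with n = α+β,
μ(1−μ)/(n+1) = 0.104976 ⇒ n+1 = 0.2016/0.104976 = 1.9204 ⇒ n = 0.9204.
Hence α = 0.72×0.9204 = 0.663, β = 0.28×0.9204 = 0.258.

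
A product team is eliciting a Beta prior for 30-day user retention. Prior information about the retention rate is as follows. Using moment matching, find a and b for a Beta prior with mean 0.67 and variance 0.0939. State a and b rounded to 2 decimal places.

a = 0.91, b = 0.45

Write ν = a+b; then a = μν and Var = μ(1−μ)/(ν+1).
ν = μ(1−μ)/Var − 1 = 0.2211/0.0939 − 1 = 1.3546.
a = 0.67·1.3546 = 0.91, b = 0.33·1.3546 = 0.45.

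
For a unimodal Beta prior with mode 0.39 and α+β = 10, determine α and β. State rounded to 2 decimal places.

Mode = (α−1)/(κ−2) with κ = α+β, so α−1 = 0.39·8 = 3.12.
α = 4.12; β = κ − α = 5.88.

α = 4.12, β = 5.88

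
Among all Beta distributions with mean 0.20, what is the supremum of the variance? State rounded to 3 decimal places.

0.160

For fixed mean μ the Beta variance is μ(1−μ)/(α+β+1), increasing as α+β decreases.
Its least upper bound (not attained) is μ(1−μ) = 0.20·0.80 = 0.160.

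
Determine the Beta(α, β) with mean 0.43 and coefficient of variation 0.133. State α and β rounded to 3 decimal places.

α = 31.793, β = 42.145

σ = CV·μ = 0.133×0.43 = 0.05719, so σ² = 0.003271.
s+1 = μ(1−μ)/σ² = 0.2451/0.003271 = 74.9382, so s = α+β = 73.9382.
α = μs = 31.793, β = (1−μ)s = 42.145.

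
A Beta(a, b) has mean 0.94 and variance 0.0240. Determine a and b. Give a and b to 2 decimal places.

By moment matching, a+b = μ(1−μ)/σ² − 1 = (0.94·0.06)/0.0240 − 1 = 2.3500 − 1 = 1.3500.
Since a/(a+b) = μ, a = 0.94·1.3500 = 1.27 and b = 0.06·1.3500 = 0.08.

a = 1.27, b = 0.08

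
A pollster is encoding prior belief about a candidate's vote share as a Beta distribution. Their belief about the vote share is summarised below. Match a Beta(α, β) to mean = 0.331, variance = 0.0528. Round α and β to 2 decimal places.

By moment matching, α+β = μ(1−μ)/σ² − 1 = (0.331·0.669)/0.0528 − 1 = 4.1939 − 1 = 3.1939.
Since α/(α+β) = μ, α = 0.331·3.1939 = 1.06 and β = 0.669·3.1939 = 2.14.

α = 1.06, β = 2.14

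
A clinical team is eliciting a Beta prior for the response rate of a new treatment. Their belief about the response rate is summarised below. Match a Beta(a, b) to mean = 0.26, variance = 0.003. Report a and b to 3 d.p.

By moment matching, a+b = μ(1−μ)/σ² − 1 = (0.26·0.74)/0.003 − 1 = 64.1333 − 1 = 63.1333.
Since a/(a+b) = μ, a = 0.26·63.1333 = 16.415 and b = 0.74·63.1333 = 46.719.

a = 16.415, b = 46.719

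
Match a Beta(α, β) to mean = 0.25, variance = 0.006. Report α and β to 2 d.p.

α = 7.56, β = 22.69

Let s = α+β. The Beta variance is μ(1−μ)/(s+1).
So s+1 = μ(1−μ)/σ² = (0.25×0.75)/0.006 = 0.1875/0.006 = 31.2500, giving s = 30.2500.
Then α = μs = 0.25×30.2500 = 7.56 and β = (1−μ)s = 0.75×30.2500 = 22.69.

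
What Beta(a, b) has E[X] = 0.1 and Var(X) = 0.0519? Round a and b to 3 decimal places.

Let s = a+b. The Beta variance is μ(1−μ)/(s+1).
So s+1 = μ(1−μ)/σ² = (0.1×0.9)/0.0519 = 0.09/0.0519 = 1.7341, giving s = 0.7341.
Then a = μs = 0.1×0.7341 = 0.073 and b = (1−μ)s = 0.9×0.7341 = 0.661.

a = 0.073, b = 0.661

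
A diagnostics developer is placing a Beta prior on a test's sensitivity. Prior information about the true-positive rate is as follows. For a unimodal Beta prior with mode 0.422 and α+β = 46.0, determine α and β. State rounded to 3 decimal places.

For α,β>1 the mode is (α−1)/(α+β−2), so α = mode·(κ−2)+1 = 0.422×44.0+1 = 19.568.
And β = (1−mode)·(κ−2)+1 = 0.578×44.0+1 = 26.432.

α = 19.568, β = 26.432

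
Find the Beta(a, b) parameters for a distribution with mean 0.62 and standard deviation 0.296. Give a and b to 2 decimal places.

σ² = 0.296² = 0.087616.
With s = a+b, Var = μ(1−μ)/(s+1), so s+1 = (0.62×0.38)/0.087616 = 2.6890 and s = 1.6890.
a = μs = 1.05, b = (1−μ)s = 0.64.

a = 1.05, b = 0.64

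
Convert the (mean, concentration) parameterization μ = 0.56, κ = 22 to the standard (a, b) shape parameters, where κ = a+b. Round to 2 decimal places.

a = 12.32, b = 9.68

Split κ in proportion μ : (1−μ): a = 0.56·22 = 12.32, b = 22 − 12.32 = 9.68.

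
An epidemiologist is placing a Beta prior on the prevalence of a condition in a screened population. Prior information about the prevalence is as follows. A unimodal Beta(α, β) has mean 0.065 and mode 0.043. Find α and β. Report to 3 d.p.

With s = α+β: μ = α/s and mode = (α−1)/(s−2). Eliminating α = μs,
μs − 1 = m(s−2) ⇒ s(μ−m) = 1−2m ⇒ s = 0.914/0.022 = 41.5455.
So α = μs = 2.700, β = (1−μ)s = 38.845.

α = 2.700, β = 38.845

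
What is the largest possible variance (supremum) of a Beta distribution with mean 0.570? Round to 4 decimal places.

For fixed mean μ the Beta variance is μ(1−μ)/(α+β+1), increasing as α+β decreases.
Its least upper bound (not attained) is μ(1−μ) = 0.570·0.430 = 0.2451.

0.2451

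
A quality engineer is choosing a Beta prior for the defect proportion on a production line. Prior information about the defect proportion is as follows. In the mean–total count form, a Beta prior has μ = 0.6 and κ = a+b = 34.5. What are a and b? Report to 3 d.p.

a = 20.700, b = 13.800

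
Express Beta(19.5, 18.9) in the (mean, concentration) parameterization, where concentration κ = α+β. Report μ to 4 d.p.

κ = α+β = 19.5+18.9 = 38.4; μ = α/κ = 19.5/38.4 = 0.5078.

μ = 0.5078, κ = 38.4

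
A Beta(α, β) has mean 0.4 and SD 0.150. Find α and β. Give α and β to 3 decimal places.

α = 3.867, β = 5.800

Variance = 0.150² = 0.022500. The moment-matching identity α+β = μ(1−μ)/Var − 1 gives
α+β = 0.24/0.022500 − 1 = 9.6667, so α = μ·9.6667 = 3.867 and β = (1−μ)·9.6667 = 5.800.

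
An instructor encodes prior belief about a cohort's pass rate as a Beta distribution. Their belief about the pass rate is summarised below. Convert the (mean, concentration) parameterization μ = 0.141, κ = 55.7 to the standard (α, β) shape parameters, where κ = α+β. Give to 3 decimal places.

α = 7.854, β = 47.846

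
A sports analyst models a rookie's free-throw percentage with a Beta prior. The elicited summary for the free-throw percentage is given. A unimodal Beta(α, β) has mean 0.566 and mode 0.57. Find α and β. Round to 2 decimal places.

Let s = α+β. Mean gives α = μs = 0.566s; mode gives (α−1)/(s−2) = 0.57.
Substituting: 0.566s − 1 = 0.57(s−2) = 0.57s − 1.14, so -0.004s = -0.14 and s = 35.0000.
Then α = 0.566×35.0000 = 19.81 and β = s−α = 15.19.

α = 19.81, β = 15.19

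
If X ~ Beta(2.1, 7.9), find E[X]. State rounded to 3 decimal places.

E[X] = α/(α+β) = 2.1/10.0 = 0.210.

0.210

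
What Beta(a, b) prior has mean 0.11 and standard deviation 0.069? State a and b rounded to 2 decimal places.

a = 2.15, b = 17.41

Variance = 0.069² = 0.004761. The moment-matching identity a+b = μ(1−μ)/Var − 1 gives
a+b = 0.0979/0.004761 − 1 = 19.5629, so a = μ·19.5629 = 2.15 and b = (1−μ)·19.5629 = 17.41.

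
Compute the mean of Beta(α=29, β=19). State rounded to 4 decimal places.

E[X] = α/(α+β) = 29/48 = 0.6042.

0.6042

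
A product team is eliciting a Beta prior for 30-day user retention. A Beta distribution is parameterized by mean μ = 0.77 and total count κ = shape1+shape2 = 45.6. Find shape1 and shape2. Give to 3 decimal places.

Split κ in proportion μ : (1−μ): shape1 = 0.77·45.6 = 35.112, shape2 = 45.6 − 35.112 = 10.488.

shape1 = 35.112, shape2 = 10.488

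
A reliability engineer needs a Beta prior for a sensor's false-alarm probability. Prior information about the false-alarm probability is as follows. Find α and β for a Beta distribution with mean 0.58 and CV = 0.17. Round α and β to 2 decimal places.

Var = (CV·μ)² = (0.17×0.58)² = 0.009722.
α+β = μ(1−μ)/Var − 1 = 0.2436/0.009722 − 1 = 24.0567.
Thus α = 0.58·24.0567 = 13.95 and β = 0.42·24.0567 = 10.10.

α = 13.95, β = 10.10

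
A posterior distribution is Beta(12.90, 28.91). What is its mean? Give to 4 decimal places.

0.3085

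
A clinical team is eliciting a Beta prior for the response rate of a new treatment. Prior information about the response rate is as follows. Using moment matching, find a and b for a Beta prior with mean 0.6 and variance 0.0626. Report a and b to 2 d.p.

a = 1.70, b = 1.13

Let s = a+b. The Beta variance is μ(1−μ)/(s+1).
So s+1 = μ(1−μ)/σ² = (0.6×0.4)/0.0626 = 0.24/0.0626 = 3.8339, giving s = 2.8339.
Then a = μs = 0.6×2.8339 = 1.70 and b = (1−μ)s = 0.4×2.8339 = 1.13.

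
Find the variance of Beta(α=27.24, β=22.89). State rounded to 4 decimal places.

Var = αβ/[(α+β)²(α+β+1)] = (27.24×22.89)/(50.13²×51.13) = 623.5236/128490.554097 = 0.0049.

0.0049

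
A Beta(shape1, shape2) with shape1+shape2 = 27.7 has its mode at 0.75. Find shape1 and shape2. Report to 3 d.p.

For shape1,shape2>1 the mode is (shape1−1)/(shape1+shape2−2), so shape1 = mode·(κ−2)+1 = 0.75×25.7+1 = 20.275.
And shape2 = (1−mode)·(κ−2)+1 = 0.25×25.7+1 = 7.425.

shape1 = 20.275, shape2 = 7.425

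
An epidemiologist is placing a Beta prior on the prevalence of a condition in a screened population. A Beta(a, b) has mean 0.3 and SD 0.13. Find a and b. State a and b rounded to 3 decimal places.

First σ² = 0.0169. Setting a = μn, b = (1−μ)n with n = a+b,
μ(1−μ)/(n+1) = 0.0169 ⇒ n+1 = 0.21/0.0169 = 12.4260 ⇒ n = 11.4260.
Hence a = 0.3×11.4260 = 3.428, b = 0.7×11.4260 = 7.998.

a = 3.428, b = 7.998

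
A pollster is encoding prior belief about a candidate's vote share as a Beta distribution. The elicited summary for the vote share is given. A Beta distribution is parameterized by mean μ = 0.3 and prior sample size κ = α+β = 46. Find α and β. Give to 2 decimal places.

α = μκ = 0.3×46 = 13.80 and β = (1−μ)κ = 0.7×46 = 32.20.

α = 13.80, β = 32.20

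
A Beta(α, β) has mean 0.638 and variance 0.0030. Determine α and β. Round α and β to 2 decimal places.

α = 48.48, β = 27.51

Let s = α+β. The Beta variance is μ(1−μ)/(s+1).
So s+1 = μ(1−μ)/σ² = (0.638×0.362)/0.0030 = 0.230956/0.0030 = 76.9853, giving s = 75.9853.
Then α = μs = 0.638×75.9853 = 48.48 and β = (1−μ)s = 0.362×75.9853 = 27.51.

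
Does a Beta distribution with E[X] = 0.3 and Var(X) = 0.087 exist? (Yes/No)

Yes

A Beta with mean μ has variance μ(1−μ)/(α+β+1) < μ(1−μ).
Here μ(1−μ) = 0.3×0.7 = 0.21, and 0.087 < 0.21.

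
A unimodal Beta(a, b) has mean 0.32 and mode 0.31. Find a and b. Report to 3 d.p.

a = 12.160, b = 25.840

Let s = a+b. Mean gives a = μs = 0.32s; mode gives (a−1)/(s−2) = 0.31.
Substituting: 0.32s − 1 = 0.31(s−2) = 0.31s − 0.62, so 0.01s = 0.38 and s = 38.0000.
Then a = 0.32×38.0000 = 12.160 and b = s−a = 25.840.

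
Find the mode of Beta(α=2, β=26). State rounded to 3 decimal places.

The density x^(α−1)(1−x)^(β−1) is maximised at (α−1)/(α+β−2) = 1/26 = 0.038.

0.038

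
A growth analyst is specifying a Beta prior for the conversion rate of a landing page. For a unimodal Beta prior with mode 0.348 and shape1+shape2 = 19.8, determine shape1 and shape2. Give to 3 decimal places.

shape1 = 7.194, shape2 = 12.606

For shape1,shape2>1 the mode is (shape1−1)/(shape1+shape2−2), so shape1 = mode·(κ−2)+1 = 0.348×17.8+1 = 7.194.
And shape2 = (1−mode)·(κ−2)+1 = 0.652×17.8+1 = 12.606.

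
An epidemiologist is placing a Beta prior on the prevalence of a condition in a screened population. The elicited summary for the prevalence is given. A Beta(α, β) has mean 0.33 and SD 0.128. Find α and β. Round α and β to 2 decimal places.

Variance = 0.128² = 0.016384. The moment-matching identity α+β = μ(1−μ)/Var − 1 gives
α+β = 0.2211/0.016384 − 1 = 12.4949, so α = μ·12.4949 = 4.12 and β = (1−μ)·12.4949 = 8.37.

α = 4.12, β = 8.37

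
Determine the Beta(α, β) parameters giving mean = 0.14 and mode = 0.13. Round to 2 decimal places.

Let s = α+β. Mean gives α = μs = 0.14s; mode gives (α−1)/(s−2) = 0.13.
Substituting: 0.14s − 1 = 0.13(s−2) = 0.13s − 0.26, so 0.01s = 0.74 and s = 74.0000.
Then α = 0.14×74.0000 = 10.36 and β = s−α = 63.64.

α = 10.36, β = 63.64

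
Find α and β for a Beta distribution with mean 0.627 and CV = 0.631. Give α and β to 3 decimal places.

Var = (CV·μ)² = (0.631×0.627)² = 0.156529.
α+β = μ(1−μ)/Var − 1 = 0.233871/0.156529 − 1 = 0.4941.
Thus α = 0.627·0.4941 = 0.310 and β = 0.373·0.4941 = 0.184.

α = 0.310, β = 0.184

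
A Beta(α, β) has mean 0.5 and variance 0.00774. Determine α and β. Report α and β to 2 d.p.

α = 15.65, β = 15.65

By moment matching, α+β = μ(1−μ)/σ² − 1 = (0.5·0.5)/0.00774 − 1 = 32.2997 − 1 = 31.2997.
Since α/(α+β) = μ, α = 0.5·31.2997 = 15.65 and β = 0.5·31.2997 = 15.65.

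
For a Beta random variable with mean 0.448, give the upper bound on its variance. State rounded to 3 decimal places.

0.247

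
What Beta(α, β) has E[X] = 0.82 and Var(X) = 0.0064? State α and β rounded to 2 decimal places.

α = 18.09, β = 3.97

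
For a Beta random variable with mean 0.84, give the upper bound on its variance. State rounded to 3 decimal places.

0.134

Var = μ(1−μ)/(α+β+1), which approaches μ(1−μ) as α+β → 0.
So the supremum is μ(1−μ) = 0.84×0.16 = 0.134.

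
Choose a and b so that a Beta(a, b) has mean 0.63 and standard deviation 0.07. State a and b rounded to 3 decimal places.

a = 29.340, b = 17.231

Variance = 0.07² = 0.0049. The moment-matching identity a+b = μ(1−μ)/Var − 1 gives
a+b = 0.2331/0.0049 − 1 = 46.5714, so a = μ·46.5714 = 29.340 and b = (1−μ)·46.5714 = 17.231.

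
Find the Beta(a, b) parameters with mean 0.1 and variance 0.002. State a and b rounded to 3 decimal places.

a = 4.400, b = 39.600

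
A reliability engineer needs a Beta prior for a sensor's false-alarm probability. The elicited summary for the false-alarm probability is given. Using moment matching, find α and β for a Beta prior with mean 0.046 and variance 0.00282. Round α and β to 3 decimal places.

α = 0.670, β = 13.892

Let s = α+β. The Beta variance is μ(1−μ)/(s+1).
So s+1 = μ(1−μ)/σ² = (0.046×0.954)/0.00282 = 0.043884/0.00282 = 15.5617, giving s = 14.5617.
Then α = μs = 0.046×14.5617 = 0.670 and β = (1−μ)s = 0.954×14.5617 = 13.892.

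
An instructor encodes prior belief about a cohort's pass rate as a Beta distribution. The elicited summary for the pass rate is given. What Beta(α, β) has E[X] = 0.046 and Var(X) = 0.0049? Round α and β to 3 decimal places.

α = 0.366, β = 7.590

Write ν = α+β; then α = μν and Var = μ(1−μ)/(ν+1).
ν = μ(1−μ)/Var − 1 = 0.043884/0.0049 − 1 = 7.9559.
α = 0.046·7.9559 = 0.366, β = 0.954·7.9559 = 7.590.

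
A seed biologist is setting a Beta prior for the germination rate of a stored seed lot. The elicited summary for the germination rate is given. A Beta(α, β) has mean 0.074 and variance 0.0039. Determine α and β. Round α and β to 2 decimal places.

α = 1.23, β = 15.34

By moment matching, α+β = μ(1−μ)/σ² − 1 = (0.074·0.926)/0.0039 − 1 = 17.5703 − 1 = 16.5703.
Since α/(α+β) = μ, α = 0.074·16.5703 = 1.23 and β = 0.926·16.5703 = 15.34.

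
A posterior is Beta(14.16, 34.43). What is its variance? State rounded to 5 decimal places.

Var = αβ/[(α+β)²(α+β+1)] = (14.16×34.43)/(48.59²×49.59) = 487.5288/117081.399879 = 0.00416.

0.00416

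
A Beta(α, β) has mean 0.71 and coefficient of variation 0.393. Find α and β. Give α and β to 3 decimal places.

α = 1.168, β = 0.477

σ = CV·μ = 0.393×0.71 = 0.27903, so σ² = 0.077858.
s+1 = μ(1−μ)/σ² = 0.2059/0.077858 = 2.6446, so s = α+β = 1.6446.
α = μs = 1.168, β = (1−μ)s = 0.477.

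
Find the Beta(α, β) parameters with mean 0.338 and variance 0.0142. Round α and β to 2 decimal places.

Write ν = α+β; then α = μν and Var = μ(1−μ)/(ν+1).
ν = μ(1−μ)/Var − 1 = 0.223756/0.0142 − 1 = 14.7575.
α = 0.338·14.7575 = 4.99, β = 0.662·14.7575 = 9.77.

α = 4.99, β = 9.77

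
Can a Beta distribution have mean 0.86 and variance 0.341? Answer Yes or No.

No

A Beta with mean μ has variance μ(1−μ)/(α+β+1) < μ(1−μ).
Here μ(1−μ) = 0.86×0.14 = 0.1204, and 0.341 ≥ 0.1204.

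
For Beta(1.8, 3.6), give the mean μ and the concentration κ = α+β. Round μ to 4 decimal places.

μ = 0.3333, κ = 5.4

κ = α+β = 1.8+3.6 = 5.4; μ = α/κ = 1.8/5.4 = 0.3333.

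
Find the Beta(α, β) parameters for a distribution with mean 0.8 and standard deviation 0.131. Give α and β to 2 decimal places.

First σ² = 0.017161. Setting α = μn, β = (1−μ)n with n = α+β,
μ(1−μ)/(n+1) = 0.017161 ⇒ n+1 = 0.16/0.017161 = 9.3235 ⇒ n = 8.3235.
Hence α = 0.8×8.3235 = 6.66, β = 0.2×8.3235 = 1.66.

α = 6.66, β = 1.66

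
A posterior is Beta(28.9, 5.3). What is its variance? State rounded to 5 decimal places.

μ = 28.9/34.2 = 0.845029; Var = μ(1−μ)/(α+β+1) = 0.1309548/35.2 = 0.00372.

0.00372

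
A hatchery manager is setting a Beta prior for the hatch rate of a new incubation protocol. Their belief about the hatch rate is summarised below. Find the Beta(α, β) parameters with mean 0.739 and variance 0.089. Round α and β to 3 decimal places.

Write ν = α+β; then α = μν and Var = μ(1−μ)/(ν+1).
ν = μ(1−μ)/Var − 1 = 0.192879/0.089 − 1 = 1.1672.
α = 0.739·1.1672 = 0.863, β = 0.261·1.1672 = 0.305.

α = 0.863, β = 0.305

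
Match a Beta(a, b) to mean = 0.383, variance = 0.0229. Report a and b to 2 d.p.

a = 3.57, b = 5.75

Let s = a+b. The Beta variance is μ(1−μ)/(s+1).
So s+1 = μ(1−μ)/σ² = (0.383×0.617)/0.0229 = 0.236311/0.0229 = 10.3193, giving s = 9.3193.
Then a = μs = 0.383×9.3193 = 3.57 and b = (1−μ)s = 0.617×9.3193 = 5.75.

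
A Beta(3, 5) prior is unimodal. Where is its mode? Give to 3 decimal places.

0.333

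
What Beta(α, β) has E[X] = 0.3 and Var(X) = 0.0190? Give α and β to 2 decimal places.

Let s = α+β. The Beta variance is μ(1−μ)/(s+1).
So s+1 = μ(1−μ)/σ² = (0.3×0.7)/0.0190 = 0.21/0.0190 = 11.0526, giving s = 10.0526.
Then α = μs = 0.3×10.0526 = 3.02 and β = (1−μ)s = 0.7×10.0526 = 7.04.

α = 3.02, β = 7.04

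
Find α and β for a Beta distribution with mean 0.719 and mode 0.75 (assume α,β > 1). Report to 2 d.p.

α = 11.60, β = 4.53

With s = α+β: μ = α/s and mode = (α−1)/(s−2). Eliminating α = μs,
μs − 1 = m(s−2) ⇒ s(μ−m) = 1−2m ⇒ s = -0.50/-0.031 = 16.1290.
So α = μs = 11.60, β = (1−μ)s = 4.53.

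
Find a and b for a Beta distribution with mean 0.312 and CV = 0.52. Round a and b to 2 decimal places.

σ = CV·μ = 0.52×0.312 = 0.16224, so σ² = 0.026322.
s+1 = μ(1−μ)/σ² = 0.214656/0.026322 = 8.1551, so s = a+b = 7.1551.
a = μs = 2.23, b = (1−μ)s = 4.92.

a = 2.23, b = 4.92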